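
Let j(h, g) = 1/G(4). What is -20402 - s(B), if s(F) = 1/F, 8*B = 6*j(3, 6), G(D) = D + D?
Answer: -61238/3 ≈ -20413.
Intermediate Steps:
G(D) = 2*D
j(h, g) = ⅛ (j(h, g) = 1/(2*4) = 1/8 = ⅛)
B = 3/32 (B = (6*(⅛))/8 = (⅛)*(¾) = 3/32 ≈ 0.093750)
-20402 - s(B) = -20402 - 1/3/32 = -20402 - 1*32/3 = -20402 - 32/3 = -61238/3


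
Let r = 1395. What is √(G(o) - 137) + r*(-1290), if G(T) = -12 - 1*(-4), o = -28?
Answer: -1799550 + I*√145 ≈ -1.7996e+6 + 12.042*I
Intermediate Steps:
G(T) = -8 (G(T) = -12 + 4 = -8)
√(G(o) - 137) + r*(-1290) = √(-8 - 137) + 1395*(-1290) = √(-145) - 1799550 = I*√145 - 1799550 = -1799550 + I*√145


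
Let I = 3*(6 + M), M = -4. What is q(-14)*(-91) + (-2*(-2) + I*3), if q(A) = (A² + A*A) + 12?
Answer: -36742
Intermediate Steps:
I = 6 (I = 3*(6 - 4) = 3*2 = 6)
q(A) = 12 + 2*A² (q(A) = (A² + A²) + 12 = 2*A² + 12 = 12 + 2*A²)
q(-14)*(-91) + (-2*(-2) + I*3) = (12 + 2*(-14)²)*(-91) + (-2*(-2) + 6*3) = (12 + 2*196)*(-91) + (4 + 18) = (12 + 392)*(-91) + 22 = 404*(-91) + 22 = -36764 + 22 = -36742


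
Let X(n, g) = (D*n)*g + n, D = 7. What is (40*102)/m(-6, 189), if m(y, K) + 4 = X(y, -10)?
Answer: 408/41 ≈ 9.9512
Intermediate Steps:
X(n, g) = n + 7*g*n (X(n, g) = (7*n)*g + n = 7*g*n + n = n + 7*g*n)
m(y, K) = -4 - 69*y (m(y, K) = -4 + y*(1 + 7*(-10)) = -4 + y*(1 - 70) = -4 + y*(-69) = -4 - 69*y)
(40*102)/m(-6, 189) = (40*102)/(-4 - 69*(-6)) = 4080/(-4 + 414) = 4080/410 = 4080*(1/410) = 408/41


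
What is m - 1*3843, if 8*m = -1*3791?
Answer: -34535/8 ≈ -4316.9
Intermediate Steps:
m = -3791/8 (m = (-1*3791)/8 = (1/8)*(-3791) = -3791/8 ≈ -473.88)
m - 1*3843 = -3791/8 - 1*3843 = -3791/8 - 3843 = -34535/8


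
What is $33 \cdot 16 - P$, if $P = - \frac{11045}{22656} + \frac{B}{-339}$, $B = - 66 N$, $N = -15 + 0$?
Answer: $\frac{1360472149}{2560128} \approx 531.41$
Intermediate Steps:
$N = -15$
$B = 990$ ($B = \left(-66\right) \left(-15\right) = 990$)
$P = - \frac{8724565}{2560128}$ ($P = - \frac{11045}{22656} + \frac{990}{-339} = \left(-11045\right) \frac{1}{22656} + 990 \left(- \frac{1}{339}\right) = - \frac{11045}{22656} - \frac{330}{113} = - \frac{8724565}{2560128} \approx -3.4079$)
$33 \cdot 16 - P = 33 \cdot 16 - - \frac{8724565}{2560128} = 528 + \frac{8724565}{2560128} = \frac{1360472149}{2560128}$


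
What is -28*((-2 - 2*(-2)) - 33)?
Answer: 868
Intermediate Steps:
-28*((-2 - 2*(-2)) - 33) = -28*((-2 + 4) - 33) = -28*(2 - 33) = -28*(-31) = 868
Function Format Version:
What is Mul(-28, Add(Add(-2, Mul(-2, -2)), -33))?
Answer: 868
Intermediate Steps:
Mul(-28, Add(Add(-2, Mul(-2, -2)), -33)) = Mul(-28, Add(Add(-2, 4), -33)) = Mul(-28, Add(2, -33)) = Mul(-28, -31) = 868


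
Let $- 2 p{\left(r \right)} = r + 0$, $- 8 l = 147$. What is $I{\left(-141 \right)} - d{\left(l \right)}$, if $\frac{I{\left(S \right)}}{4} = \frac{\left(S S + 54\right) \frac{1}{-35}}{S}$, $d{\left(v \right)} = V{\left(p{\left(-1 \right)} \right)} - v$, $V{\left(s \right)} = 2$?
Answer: $- \frac{11099}{2632} \approx -4.2169$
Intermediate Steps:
$l = - \frac{147}{8}$ ($l = \left(- \frac{1}{8}\right) 147 = - \frac{147}{8} \approx -18.375$)
$p{\left(r \right)} = - \frac{r}{2}$ ($p{\left(r \right)} = - \frac{r + 0}{2} = - \frac{r}{2}$)
$d{\left(v \right)} = 2 - v$
$I{\left(S \right)} = \frac{4 \left(- \frac{54}{35} - \frac{S^{2}}{35}\right)}{S}$ ($I{\left(S \right)} = 4 \frac{\left(S S + 54\right) \frac{1}{-35}}{S} = 4 \frac{\left(S^{2} + 54\right) \left(- \frac{1}{35}\right)}{S} = 4 \frac{\left(54 + S^{2}\right) \left(- \frac{1}{35}\right)}{S} = 4 \frac{- \frac{54}{35} - \frac{S^{2}}{35}}{S} = \frac{4 \left(- \frac{54}{35} - \frac{S^{2}}{35}\right)}{S}$)
$I{\left(-141 \right)} - d{\left(l \right)} = \frac{4 \left(-54 - \left(-141\right)^{2}\right)}{35 \left(-141\right)} - \left(2 - - \frac{147}{8}\right) = \frac{4}{35} \left(- \frac{1}{141}\right) \left(-54 - 19881\right) - \left(2 + \frac{147}{8}\right) = \frac{4}{35} \left(- \frac{1}{141}\right) \left(-54 - 19881\right) - \frac{163}{8} = \frac{4}{35} \left(- \frac{1}{141}\right) \left(-19935\right) - \frac{163}{8} = \frac{5316}{329} - \frac{163}{8} = - \frac{11099}{2632}$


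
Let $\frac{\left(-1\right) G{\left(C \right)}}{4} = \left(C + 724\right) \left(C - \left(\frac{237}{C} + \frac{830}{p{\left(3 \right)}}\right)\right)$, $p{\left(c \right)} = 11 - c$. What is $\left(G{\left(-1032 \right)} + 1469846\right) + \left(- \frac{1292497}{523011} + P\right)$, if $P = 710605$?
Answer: $\frac{17575241108366}{22489473} \approx 7.8149 \cdot 10^{5}$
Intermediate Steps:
$G{\left(C \right)} = - 4 \left(724 + C\right) \left(- \frac{415}{4} + C - \frac{237}{C}\right)$ ($G{\left(C \right)} = - 4 \left(C + 724\right) \left(C - \left(\frac{237}{C} + \frac{830}{11 - 3}\right)\right) = - 4 \left(724 + C\right) \left(C - \left(\frac{237}{C} + \frac{830}{11 - 3}\right)\right) = - 4 \left(724 + C\right) \left(C - \left(\frac{415}{4} + \frac{237}{C}\right)\right) = - 4 \left(724 + C\right) \left(- \frac{415}{4} + C - \frac{237}{C}\right)$)
$\left(G{\left(-1032 \right)} + 1469846\right) + \left(- \frac{1292497}{523011} + P\right) = \left(\left(301408 - -2560392 - 4 \left(-1032\right)^{2} + \frac{686352}{-1032}\right) + 1469846\right) + \left(- \frac{1292497}{523011} + 710605\right) = \left(\left(301408 + 2560392 - 4260096 + 686352 \left(- \frac{1}{1032}\right)\right) + 1469846\right) + \left(\left(-1292497\right) \frac{1}{523011} + 710605\right) = \left(\left(301408 + 2560392 - 4260096 - \frac{28598}{43}\right) + 1469846\right) + \left(- \frac{1292497}{523011} + 710605\right) = \left(- \frac{60155326}{43} + 1469846\right) + \frac{371652939158}{523011} = \frac{3048052}{43} + \frac{371652939158}{523011} = \frac{17575241108366}{22489473}$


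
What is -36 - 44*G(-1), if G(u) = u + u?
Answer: 52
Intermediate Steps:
G(u) = 2*u
-36 - 44*G(-1) = -36 - 88*(-1) = -36 - 44*(-2) = -36 + 88 = 52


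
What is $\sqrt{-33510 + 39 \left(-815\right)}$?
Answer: $3 i \sqrt{7255} \approx 255.53 i$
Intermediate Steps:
$\sqrt{-33510 + 39 \left(-815\right)} = \sqrt{-33510 - 31785} = \sqrt{-65295} = 3 i \sqrt{7255}$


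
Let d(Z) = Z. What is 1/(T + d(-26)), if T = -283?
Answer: -1/309 ≈ -0.0032362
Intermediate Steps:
1/(T + d(-26)) = 1/(-283 - 26) = 1/(-309) = -1/309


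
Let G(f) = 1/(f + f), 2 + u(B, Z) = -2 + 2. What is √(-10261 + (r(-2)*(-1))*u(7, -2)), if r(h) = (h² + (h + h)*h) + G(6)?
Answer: I*√368526/6 ≈ 101.18*I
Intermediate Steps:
u(B, Z) = -2 (u(B, Z) = -2 + (-2 + 2) = -2 + 0 = -2)
G(f) = 1/(2*f)
r(h) = 1/12 + 3*h² (r(h) = (h² + (h + h)*h) + (½)/6 = (h² + (2*h)*h) + (½)*(⅙) = (h² + 2*h²) + 1/12 = 3*h² + 1/12 = 1/12 + 3*h²)
√(-10261 + (r(-2)*(-1))*u(7, -2)) = √(-10261 + ((1/12 + 3*(-2)²)*(-1))*(-2)) = √(-10261 + ((1/12 + 3*4)*(-1))*(-2)) = √(-10261 + ((1/12 + 12)*(-1))*(-2)) = √(-10261 + ((145/12)*(-1))*(-2)) = √(-10261 - 145/12*(-2)) = √(-10261 + 145/6) = √(-61421/6) = I*√368526/6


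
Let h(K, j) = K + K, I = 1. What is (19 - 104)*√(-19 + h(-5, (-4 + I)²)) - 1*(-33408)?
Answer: 33408 - 85*I*√29 ≈ 33408.0 - 457.74*I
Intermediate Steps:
h(K, j) = 2*K
(19 - 104)*√(-19 + h(-5, (-4 + I)²)) - 1*(-33408) = (19 - 104)*√(-19 + 2*(-5)) - 1*(-33408) = -85*√(-19 - 10) + 33408 = -85*I*√29 + 33408 = 33408 - 85*I*√29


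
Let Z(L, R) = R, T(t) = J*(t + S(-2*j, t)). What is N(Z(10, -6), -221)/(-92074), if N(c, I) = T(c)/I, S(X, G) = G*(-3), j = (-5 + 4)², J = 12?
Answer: 72/10174177 ≈ 7.0767e-6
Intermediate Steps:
j = 1 (j = (-1)² = 1)
S(X, G) = -3*G
T(t) = -24*t (T(t) = 12*(t - 3*t) = 12*(-2*t) = -24*t)
N(c, I) = -24*c/I (N(c, I) = (-24*c)/I = -24*c/I)
N(Z(10, -6), -221)/(-92074) = -24*(-6)/(-221)/(-92074) = -24*(-6)*(-1/221)*(-1/92074) = -144/221*(-1/92074) = 72/10174177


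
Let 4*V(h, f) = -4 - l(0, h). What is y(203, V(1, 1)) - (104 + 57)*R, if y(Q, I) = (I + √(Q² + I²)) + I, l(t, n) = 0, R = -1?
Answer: 159 + √41210 ≈ 362.00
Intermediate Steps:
V(h, f) = -1 (V(h, f) = (-4 - 1*0)/4 = (-4 + 0)/4 = (¼)*(-4) = -1)
y(Q, I) = √(I² + Q²) + 2*I (y(Q, I) = (I + √(I² + Q²)) + I = √(I² + Q²) + 2*I)
y(203, V(1, 1)) - (104 + 57)*R = (√((-1)² + 203²) + 2*(-1)) - (104 + 57)*(-1) = (√(1 + 41209) - 2) - 161*(-1) = (√41210 - 2) - 1*(-161) = (-2 + √41210) + 161 = 159 + √41210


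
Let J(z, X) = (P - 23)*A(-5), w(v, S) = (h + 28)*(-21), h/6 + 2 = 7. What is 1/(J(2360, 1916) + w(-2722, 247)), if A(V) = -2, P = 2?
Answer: -1/1176 ≈ -0.00085034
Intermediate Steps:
h = 30 (h = -12 + 6*7 = -12 + 42 = 30)
w(v, S) = -1218 (w(v, S) = (30 + 28)*(-21) = 58*(-21) = -1218)
J(z, X) = 42 (J(z, X) = (2 - 23)*(-2) = -21*(-2) = 42)
1/(J(2360, 1916) + w(-2722, 247)) = 1/(42 - 1218) = 1/(-1176) = -1/1176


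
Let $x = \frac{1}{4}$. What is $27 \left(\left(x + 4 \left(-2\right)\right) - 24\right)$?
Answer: $- \frac{3429}{4} \approx -857.25$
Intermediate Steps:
$x = \frac{1}{4} \approx 0.25$
$27 \left(\left(x + 4 \left(-2\right)\right) - 24\right) = 27 \left(\left(\frac{1}{4} + 4 \left(-2\right)\right) - 24\right) = 27 \left(\left(\frac{1}{4} - 8\right) - 24\right) = 27 \left(- \frac{31}{4} - 24\right) = 27 \left(- \frac{127}{4}\right) = - \frac{3429}{4}$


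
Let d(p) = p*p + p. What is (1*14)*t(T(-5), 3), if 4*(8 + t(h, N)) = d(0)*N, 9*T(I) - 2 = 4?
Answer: -112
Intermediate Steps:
T(I) = ⅔ (T(I) = 2/9 + (⅑)*4 = 2/9 + 4/9 = ⅔)
d(p) = p + p² (d(p) = p² + p = p + p²)
t(h, N) = -8 (t(h, N) = -8 + ((0*(1 + 0))*N)/4 = -8 + ((0*1)*N)/4 = -8 + (0*N)/4 = -8 + (¼)*0 = -8 + 0 = -8)
(1*14)*t(T(-5), 3) = (1*14)*(-8) = 14*(-8) = -112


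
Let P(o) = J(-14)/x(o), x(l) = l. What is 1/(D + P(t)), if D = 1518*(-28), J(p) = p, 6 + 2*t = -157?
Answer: -163/6928124 ≈ -2.3527e-5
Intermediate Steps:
t = -163/2 (t = -3 + (½)*(-157) = -3 - 157/2 = -163/2 ≈ -81.500)
D = -42504
P(o) = -14/o
1/(D + P(t)) = 1/(-42504 - 14/(-163/2)) = 1/(-42504 - 14*(-2/163)) = 1/(-42504 + 28/163) = 1/(-6928124/163) = -163/6928124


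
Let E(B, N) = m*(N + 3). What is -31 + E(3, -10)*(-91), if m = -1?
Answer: -668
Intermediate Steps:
E(B, N) = -3 - N (E(B, N) = -(N + 3) = -(3 + N) = -3 - N)
-31 + E(3, -10)*(-91) = -31 + (-3 - 1*(-10))*(-91) = -31 + (-3 + 10)*(-91) = -31 + 7*(-91) = -31 - 637 = -668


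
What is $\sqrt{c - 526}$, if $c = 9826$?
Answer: $10 \sqrt{93} \approx 96.437$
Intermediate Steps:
$\sqrt{c - 526} = \sqrt{9826 - 526} = \sqrt{9300} = 10 \sqrt{93}$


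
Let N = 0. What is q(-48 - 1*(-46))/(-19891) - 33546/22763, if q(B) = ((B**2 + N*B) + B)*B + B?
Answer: -667126908/452778833 ≈ -1.4734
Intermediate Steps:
q(B) = B + B*(B + B**2) (q(B) = ((B**2 + 0*B) + B)*B + B = ((B**2 + 0) + B)*B + B = (B**2 + B)*B + B = (B + B**2)*B + B = B*(B + B**2) + B = B + B*(B + B**2))
q(-48 - 1*(-46))/(-19891) - 33546/22763 = ((-48 - 1*(-46))*(1 + (-48 - 1*(-46)) + (-48 - 1*(-46))**2))/(-19891) - 33546/22763 = ((-48 + 46)*(1 + (-48 + 46) + (-48 + 46)**2))*(-1/19891) - 33546*1/22763 = -2*(1 - 2 + (-2)**2)*(-1/19891) - 33546/22763 = -2*(1 - 2 + 4)*(-1/19891) - 33546/22763 = -2*3*(-1/19891) - 33546/22763 = -6*(-1/19891) - 33546/22763 = 6/19891 - 33546/22763 = -667126908/452778833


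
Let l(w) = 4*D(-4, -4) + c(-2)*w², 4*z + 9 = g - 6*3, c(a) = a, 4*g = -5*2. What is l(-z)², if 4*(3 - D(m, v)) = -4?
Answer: 8814961/1024 ≈ 8608.4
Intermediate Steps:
g = -5/2 (g = (-5*2)/4 = (¼)*(-10) = -5/2 ≈ -2.5000)
D(m, v) = 4 (D(m, v) = 3 - ¼*(-4) = 3 + 1 = 4)
z = -59/8 (z = -9/4 + (-5/2 - 6*3)/4 = -9/4 + (-5/2 - 1*18)/4 = -9/4 + (-5/2 - 18)/4 = -9/4 + (¼)*(-41/2) = -9/4 - 41/8 = -59/8 ≈ -7.3750)
l(w) = 16 - 2*w² (l(w) = 4*4 - 2*w² = 16 - 2*w²)
l(-z)² = (16 - 2*(-1*(-59/8))²)² = (16 - 2*(59/8)²)² = (16 - 2*3481/64)² = (16 - 3481/32)² = (-2969/32)² = 8814961/1024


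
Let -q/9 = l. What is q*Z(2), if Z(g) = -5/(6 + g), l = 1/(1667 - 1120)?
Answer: 45/4376 ≈ 0.010283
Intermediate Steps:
l = 1/547 ≈ 0.0018282
q = -9/547 (q = -9*1/547 = -9/547 ≈ -0.016453)
q*Z(2) = -(-45)/(547*(6 + 2)) = -(-45)/(547*8) = -9/547*(-5/8) = 45/4376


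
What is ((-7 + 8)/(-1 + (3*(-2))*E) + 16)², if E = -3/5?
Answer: 45369/169 ≈ 268.46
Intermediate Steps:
E = -⅗ (E = -3*⅕ = -⅗ ≈ -0.60000)
((-7 + 8)/(-1 + (3*(-2))*E) + 16)² = ((-7 + 8)/(-1 + (3*(-2))*(-⅗)) + 16)² = (1/(-1 - 6*(-⅗)) + 16)² = (1/(-1 + 18/5) + 16)² = (1/(13/5) + 16)² = (1*(5/13) + 16)² = (5/13 + 16)² = (213/13)² = 45369/169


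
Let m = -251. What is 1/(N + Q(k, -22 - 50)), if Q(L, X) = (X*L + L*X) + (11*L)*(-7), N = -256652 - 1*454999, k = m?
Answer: -1/656180 ≈ -1.5240e-6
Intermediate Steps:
k = -251
N = -711651 (N = -256652 - 454999 = -711651)
Q(L, X) = -77*L + 2*L*X (Q(L, X) = (L*X + L*X) - 77*L = 2*L*X - 77*L = -77*L + 2*L*X)
1/(N + Q(k, -22 - 50)) = 1/(-711651 - 251*(-77 + 2*(-22 - 50))) = 1/(-711651 - 251*(-77 + 2*(-72))) = 1/(-711651 - 251*(-77 - 144)) = 1/(-711651 - 251*(-221)) = 1/(-711651 + 55471) = 1/(-656180) = -1/656180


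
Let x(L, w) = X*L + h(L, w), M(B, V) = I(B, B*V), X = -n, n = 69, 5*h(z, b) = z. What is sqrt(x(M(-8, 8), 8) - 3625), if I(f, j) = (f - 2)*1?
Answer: I*sqrt(2937) ≈ 54.194*I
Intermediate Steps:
I(f, j) = -2 + f (I(f, j) = (-2 + f)*1 = -2 + f)
h(z, b) = z/5
X = -69 (X = -1*69 = -69)
M(B, V) = -2 + B
x(L, w) = -344*L/5 (x(L, w) = -69*L + L/5 = -344*L/5)
sqrt(x(M(-8, 8), 8) - 3625) = sqrt(-344*(-2 - 8)/5 - 3625) = sqrt(-344/5*(-10) - 3625) = sqrt(688 - 3625) = sqrt(-2937) = I*sqrt(2937)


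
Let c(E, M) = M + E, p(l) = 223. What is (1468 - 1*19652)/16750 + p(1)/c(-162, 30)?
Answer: -3067769/1105500 ≈ -2.7750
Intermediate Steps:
c(E, M) = E + M
(1468 - 1*19652)/16750 + p(1)/c(-162, 30) = (1468 - 1*19652)/16750 + 223/(-162 + 30) = (1468 - 19652)*(1/16750) + 223/(-132) = -18184*1/16750 + 223*(-1/132) = -9092/8375 - 223/132 = -3067769/1105500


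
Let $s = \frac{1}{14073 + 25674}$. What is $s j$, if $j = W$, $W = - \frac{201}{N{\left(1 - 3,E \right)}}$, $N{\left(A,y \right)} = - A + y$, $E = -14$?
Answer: $\frac{67}{158988} \approx 0.00042142$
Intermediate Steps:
$N{\left(A,y \right)} = y - A$
$W = \frac{67}{4}$ ($W = - \frac{201}{-14 - \left(1 - 3\right)} = - \frac{201}{-14 - -2} = - \frac{201}{-14 + 2} = - \frac{201}{-12} = \left(-201\right) \left(- \frac{1}{12}\right) = \frac{67}{4} \approx 16.75$)
$s = \frac{1}{39747} \approx 2.5159 \cdot 10^{-5}$
$j = \frac{67}{4} \approx 16.75$
$s j = \frac{1}{39747} \cdot \frac{67}{4} = \frac{67}{158988}$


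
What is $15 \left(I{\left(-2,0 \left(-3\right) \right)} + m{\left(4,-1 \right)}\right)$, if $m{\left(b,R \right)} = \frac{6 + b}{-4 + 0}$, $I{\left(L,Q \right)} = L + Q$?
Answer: $- \frac{135}{2} \approx -67.5$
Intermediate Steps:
$m{\left(b,R \right)} = - \frac{3}{2} - \frac{b}{4}$ ($m{\left(b,R \right)} = \frac{6 + b}{-4} = \left(6 + b\right) \left(- \frac{1}{4}\right) = - \frac{3}{2} - \frac{b}{4}$)
$15 \left(I{\left(-2,0 \left(-3\right) \right)} + m{\left(4,-1 \right)}\right) = 15 \left(\left(-2 + 0 \left(-3\right)\right) - \frac{5}{2}\right) = 15 \left(\left(-2 + 0\right) - \frac{5}{2}\right) = 15 \left(-2 - \frac{5}{2}\right) = 15 \left(- \frac{9}{2}\right) = - \frac{135}{2}$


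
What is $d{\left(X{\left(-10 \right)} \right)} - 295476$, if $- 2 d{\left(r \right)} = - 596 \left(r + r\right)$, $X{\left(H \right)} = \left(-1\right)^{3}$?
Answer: $-296072$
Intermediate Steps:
$X{\left(H \right)} = -1$
$d{\left(r \right)} = 596 r$ ($d{\left(r \right)} = - \frac{\left(-596\right) \left(r + r\right)}{2} = - \frac{\left(-596\right) 2 r}{2} = - \frac{\left(-1192\right) r}{2} = 596 r$)
$d{\left(X{\left(-10 \right)} \right)} - 295476 = 596 \left(-1\right) - 295476 = -596 - 295476 = -296072$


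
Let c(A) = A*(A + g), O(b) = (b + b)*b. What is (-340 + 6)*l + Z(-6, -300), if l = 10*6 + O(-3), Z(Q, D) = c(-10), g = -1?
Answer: -25942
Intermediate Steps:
O(b) = 2*b**2 (O(b) = (2*b)*b = 2*b**2)
c(A) = A*(-1 + A) (c(A) = A*(A - 1) = A*(-1 + A))
Z(Q, D) = 110 (Z(Q, D) = -10*(-1 - 10) = -10*(-11) = 110)
l = 78 (l = 10*6 + 2*(-3)**2 = 60 + 2*9 = 60 + 18 = 78)
(-340 + 6)*l + Z(-6, -300) = (-340 + 6)*78 + 110 = -334*78 + 110 = -26052 + 110 = -25942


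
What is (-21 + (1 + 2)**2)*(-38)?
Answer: 456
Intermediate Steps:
(-21 + (1 + 2)**2)*(-38) = (-21 + 3**2)*(-38) = (-21 + 9)*(-38) = -12*(-38) = 456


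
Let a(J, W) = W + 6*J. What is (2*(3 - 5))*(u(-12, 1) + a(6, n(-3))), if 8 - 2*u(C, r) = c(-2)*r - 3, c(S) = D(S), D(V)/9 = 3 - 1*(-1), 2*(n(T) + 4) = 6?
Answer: -90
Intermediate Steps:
n(T) = -1 (n(T) = -4 + (½)*6 = -4 + 3 = -1)
D(V) = 36 (D(V) = 9*(3 - 1*(-1)) = 9*(3 + 1) = 9*4 = 36)
c(S) = 36
u(C, r) = 11/2 - 18*r (u(C, r) = 4 - (36*r - 3)/2 = 4 - (-3 + 36*r)/2 = 4 + (3/2 - 18*r) = 11/2 - 18*r)
(2*(3 - 5))*(u(-12, 1) + a(6, n(-3))) = (2*(3 - 5))*((11/2 - 18*1) + (-1 + 6*6)) = (2*(-2))*((11/2 - 18) + (-1 + 36)) = -4*(-25/2 + 35) = -4*45/2 = -90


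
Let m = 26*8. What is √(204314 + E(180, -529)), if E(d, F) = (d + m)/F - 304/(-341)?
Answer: √12567905089014/7843 ≈ 452.01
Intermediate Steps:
m = 208
E(d, F) = 304/341 + (208 + d)/F (E(d, F) = (d + 208)/F - 304/(-341) = (208 + d)/F - 304*(-1/341) = (208 + d)/F + 304/341 = 304/341 + (208 + d)/F)
√(204314 + E(180, -529)) = √(204314 + (208 + 180 + (304/341)*(-529))/(-529)) = √(204314 - (208 + 180 - 160816/341)/529) = √(204314 - 1/529*(-28508/341)) = √(204314 + 28508/180389) = √(36856026654/180389) = √12567905089014/7843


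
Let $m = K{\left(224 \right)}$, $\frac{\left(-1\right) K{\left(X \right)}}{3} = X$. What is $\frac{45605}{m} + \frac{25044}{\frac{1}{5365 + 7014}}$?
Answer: $\frac{29761882381}{96} \approx 3.1002 \cdot 10^{8}$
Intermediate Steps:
$K{\left(X \right)} = - 3 X$
$m = -672$ ($m = \left(-3\right) 224 = -672$)
$\frac{45605}{m} + \frac{25044}{\frac{1}{5365 + 7014}} = \frac{45605}{-672} + \frac{25044}{\frac{1}{5365 + 7014}} = 45605 \left(- \frac{1}{672}\right) + \frac{25044}{\frac{1}{12379}} = - \frac{6515}{96} + 25044 \frac{1}{\frac{1}{12379}} = - \frac{6515}{96} + 25044 \cdot 12379 = - \frac{6515}{96} + 310019676 = \frac{29761882381}{96}$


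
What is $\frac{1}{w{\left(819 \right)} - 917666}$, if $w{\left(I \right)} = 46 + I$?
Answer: $- \frac{1}{916801} \approx -1.0907 \cdot 10^{-6}$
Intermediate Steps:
$\frac{1}{w{\left(819 \right)} - 917666} = \frac{1}{\left(46 + 819\right) - 917666} = \frac{1}{865 - 917666} = \frac{1}{-916801} = - \frac{1}{916801}$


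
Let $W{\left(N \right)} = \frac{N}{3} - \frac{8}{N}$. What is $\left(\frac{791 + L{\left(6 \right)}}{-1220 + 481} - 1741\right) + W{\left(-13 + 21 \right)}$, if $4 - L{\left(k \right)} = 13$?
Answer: $- \frac{3858448}{2217} \approx -1740.4$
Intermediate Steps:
$L{\left(k \right)} = -9$ ($L{\left(k \right)} = 4 - 13 = -9$)
$W{\left(N \right)} = - \frac{8}{N} + \frac{N}{3}$ ($W{\left(N \right)} = N \frac{1}{3} - \frac{8}{N} = \frac{N}{3} - \frac{8}{N} = - \frac{8}{N} + \frac{N}{3}$)
$\left(\frac{791 + L{\left(6 \right)}}{-1220 + 481} - 1741\right) + W{\left(-13 + 21 \right)} = \left(\frac{791 - 9}{-1220 + 481} - 1741\right) - \left(\frac{8}{-13 + 21} - \frac{-13 + 21}{3}\right) = \left(\frac{782}{-739} - 1741\right) + \left(- \frac{8}{8} + \frac{1}{3} \cdot 8\right) = \left(782 \left(- \frac{1}{739}\right) - 1741\right) + \left(\left(-8\right) \frac{1}{8} + \frac{8}{3}\right) = \left(- \frac{782}{739} - 1741\right) + \left(-1 + \frac{8}{3}\right) = - \frac{1287381}{739} + \frac{5}{3} = - \frac{3858448}{2217}$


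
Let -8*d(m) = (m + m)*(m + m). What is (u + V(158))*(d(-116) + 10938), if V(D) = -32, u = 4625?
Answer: 19336530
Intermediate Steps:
d(m) = -m²/2 (d(m) = -(m + m)*(m + m)/8 = -2*m*2*m/8 = -m²/2)
(u + V(158))*(d(-116) + 10938) = (4625 - 32)*(-½*(-116)² + 10938) = 4593*(-½*13456 + 10938) = 4593*(-6728 + 10938) = 4593*4210 = 19336530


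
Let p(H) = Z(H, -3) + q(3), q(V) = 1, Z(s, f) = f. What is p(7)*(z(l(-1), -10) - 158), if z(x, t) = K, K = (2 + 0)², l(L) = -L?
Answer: 308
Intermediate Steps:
K = 4 (K = 2² = 4)
z(x, t) = 4
p(H) = -2 (p(H) = -3 + 1 = -2)
p(7)*(z(l(-1), -10) - 158) = -2*(4 - 158) = -2*(-154) = 308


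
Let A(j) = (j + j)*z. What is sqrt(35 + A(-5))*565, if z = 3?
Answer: 565*sqrt(5) ≈ 1263.4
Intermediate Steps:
A(j) = 6*j (A(j) = (j + j)*3 = (2*j)*3 = 6*j)
sqrt(35 + A(-5))*565 = sqrt(35 + 6*(-5))*565 = sqrt(35 - 30)*565 = sqrt(5)*565 = 565*sqrt(5)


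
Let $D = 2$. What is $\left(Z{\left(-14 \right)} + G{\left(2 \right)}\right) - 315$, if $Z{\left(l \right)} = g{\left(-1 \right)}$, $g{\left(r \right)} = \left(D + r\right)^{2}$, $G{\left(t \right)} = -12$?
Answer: $-326$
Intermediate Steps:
$g{\left(r \right)} = \left(2 + r\right)^{2}$
$Z{\left(l \right)} = 1$ ($Z{\left(l \right)} = \left(2 - 1\right)^{2} = 1^{2} = 1$)
$\left(Z{\left(-14 \right)} + G{\left(2 \right)}\right) - 315 = \left(1 - 12\right) - 315 = -11 - 315 = -326$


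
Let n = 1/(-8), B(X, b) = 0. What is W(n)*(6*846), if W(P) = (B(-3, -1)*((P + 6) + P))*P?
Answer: 0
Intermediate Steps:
n = -1/8 ≈ -0.12500
W(P) = 0 (W(P) = (0*((P + 6) + P))*P = (0*((6 + P) + P))*P = (0*(6 + 2*P))*P = 0*P = 0)
W(n)*(6*846) = 0*(6*846) = 0*5076 = 0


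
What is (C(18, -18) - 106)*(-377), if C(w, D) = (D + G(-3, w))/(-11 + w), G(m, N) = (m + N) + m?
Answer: 281996/7 ≈ 40285.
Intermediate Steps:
G(m, N) = N + 2*m (G(m, N) = (N + m) + m = N + 2*m)
C(w, D) = (-6 + D + w)/(-11 + w) (C(w, D) = (D + (w + 2*(-3)))/(-11 + w) = (D + (w - 6))/(-11 + w) = (D + (-6 + w))/(-11 + w) = (-6 + D + w)/(-11 + w))
(C(18, -18) - 106)*(-377) = ((-6 - 18 + 18)/(-11 + 18) - 106)*(-377) = (-6/7 - 106)*(-377) = -748/7*(-377) = 281996/7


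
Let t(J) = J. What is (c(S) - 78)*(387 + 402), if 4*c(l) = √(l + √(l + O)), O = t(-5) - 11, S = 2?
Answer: -61542 + 789*√(2 + I*√14)/4 ≈ -61194.0 + 208.87*I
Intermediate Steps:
O = -16 (O = -5 - 11 = -16)
c(l) = √(l + √(-16 + l))/4 (c(l) = √(l + √(l - 16))/4 = √(l + √(-16 + l))/4)
(c(S) - 78)*(387 + 402) = (√(2 + √(-16 + 2))/4 - 78)*(387 + 402) = (√(2 + √(-14))/4 - 78)*789 = (√(2 + I*√14)/4 - 78)*789 = (-78 + √(2 + I*√14)/4)*789 = -61542 + 789*√(2 + I*√14)/4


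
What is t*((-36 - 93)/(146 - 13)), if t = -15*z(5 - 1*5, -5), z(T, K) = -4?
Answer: -7740/133 ≈ -58.195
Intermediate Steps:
t = 60 (t = -15*(-4) = 60)
t*((-36 - 93)/(146 - 13)) = 60*((-36 - 93)/(146 - 13)) = 60*(-129/133) = -7740/133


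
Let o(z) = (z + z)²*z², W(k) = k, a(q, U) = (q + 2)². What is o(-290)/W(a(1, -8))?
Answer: 28291240000/9 ≈ 3.1435e+9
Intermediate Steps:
a(q, U) = (2 + q)²
o(z) = 4*z⁴ (o(z) = (2*z)²*z² = (4*z²)*z² = 4*z⁴)
o(-290)/W(a(1, -8)) = (4*(-290)⁴)/((2 + 1)²) = (4*7072810000)/(3²) = 28291240000/9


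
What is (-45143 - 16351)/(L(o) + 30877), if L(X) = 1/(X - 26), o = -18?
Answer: -2705736/1358587 ≈ -1.9916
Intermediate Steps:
L(X) = 1/(-26 + X)
(-45143 - 16351)/(L(o) + 30877) = (-45143 - 16351)/(1/(-26 - 18) + 30877) = -61494/(1/(-44) + 30877) = -61494/(-1/44 + 30877) = -61494/1358587/44 = -61494*44/1358587 = -2705736/1358587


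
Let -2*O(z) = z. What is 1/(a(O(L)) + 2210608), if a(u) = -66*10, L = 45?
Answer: 1/2209948 ≈ 4.5250e-7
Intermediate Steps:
O(z) = -z/2
a(u) = -660
1/(a(O(L)) + 2210608) = 1/(-660 + 2210608) = 1/2209948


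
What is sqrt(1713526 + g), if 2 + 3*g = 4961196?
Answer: 2*sqrt(7576329)/3 ≈ 1835.0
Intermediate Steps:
g = 4961194/3 (g = -2/3 + (1/3)*4961196 = -2/3 + 1653732 = 4961194/3 ≈ 1.6537e+6)
sqrt(1713526 + g) = sqrt(1713526 + 4961194/3) = sqrt(10101772/3) = 2*sqrt(7576329)/3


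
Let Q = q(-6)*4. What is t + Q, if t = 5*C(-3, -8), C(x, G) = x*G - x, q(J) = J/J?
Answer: 139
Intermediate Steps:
q(J) = 1
C(x, G) = -x + G*x (C(x, G) = G*x - x = -x + G*x)
t = 135 (t = 5*(-3*(-1 - 8)) = 5*(-3*(-9)) = 5*27 = 135)
Q = 4 (Q = 1*4 = 4)
t + Q = 135 + 4 = 139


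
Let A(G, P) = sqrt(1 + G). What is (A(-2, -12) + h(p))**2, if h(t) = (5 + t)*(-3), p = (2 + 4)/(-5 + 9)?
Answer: 1517/4 - 39*I ≈ 379.25 - 39.0*I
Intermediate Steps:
p = 3/2 (p = 6/4 = 6*(1/4) = 3/2 ≈ 1.5000)
h(t) = -15 - 3*t
(A(-2, -12) + h(p))**2 = (sqrt(1 - 2) + (-15 - 3*3/2))**2 = (sqrt(-1) + (-15 - 9/2))**2 = (I - 39/2)**2 = (-39/2 + I)**2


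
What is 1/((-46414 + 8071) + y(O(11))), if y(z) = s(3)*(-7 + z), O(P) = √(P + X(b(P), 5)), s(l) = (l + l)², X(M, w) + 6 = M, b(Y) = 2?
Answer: -12865/496521651 - 4*√7/165507217 ≈ -2.5974e-5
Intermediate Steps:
X(M, w) = -6 + M
s(l) = 4*l² (s(l) = (2*l)² = 4*l²)
O(P) = √(-4 + P) (O(P) = √(P + (-6 + 2)) = √(P - 4) = √(-4 + P))
y(z) = -252 + 36*z (y(z) = (4*3²)*(-7 + z) = (4*9)*(-7 + z) = 36*(-7 + z) = -252 + 36*z)
1/((-46414 + 8071) + y(O(11))) = 1/((-46414 + 8071) + (-252 + 36*√(-4 + 11))) = 1/(-38343 + (-252 + 36*√7)) = 1/(-38595 + 36*√7)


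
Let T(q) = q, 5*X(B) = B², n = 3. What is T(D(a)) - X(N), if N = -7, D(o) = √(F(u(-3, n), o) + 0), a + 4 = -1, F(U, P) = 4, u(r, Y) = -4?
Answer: -39/5 ≈ -7.8000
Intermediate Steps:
a = -5 (a = -4 - 1 = -5)
D(o) = 2 (D(o) = √(4 + 0) = √4 = 2)
X(B) = B²/5
T(D(a)) - X(N) = 2 - (-7)²/5 = 2 - 49/5 = -39/5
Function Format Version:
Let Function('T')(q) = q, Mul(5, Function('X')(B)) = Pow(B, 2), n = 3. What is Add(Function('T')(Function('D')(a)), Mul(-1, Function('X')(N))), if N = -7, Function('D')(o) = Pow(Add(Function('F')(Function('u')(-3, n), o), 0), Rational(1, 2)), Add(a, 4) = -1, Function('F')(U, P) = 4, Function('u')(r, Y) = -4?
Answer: Rational(-39, 5) ≈ -7.8000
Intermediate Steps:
a = -5 (a = Add(-4, -1) = -5)
Function('D')(o) = 2 (Function('D')(o) = Pow(Add(4, 0), Rational(1, 2)) = Pow(4, Rational(1, 2)) = 2)
Function('X')(B) = Mul(Rational(1, 5), Pow(B, 2))
Add(Function('T')(Function('D')(a)), Mul(-1, Function('X')(N))) = Add(2, Mul(-1, Mul(Rational(1, 5), Pow(-7, 2)))) = Add(2, Mul(-1, Mul(Rational(1, 5), 49))) = Add(2, Mul(-1, Rational(49, 5))) = Add(2, Rational(-49, 5)) = Rational(-39, 5)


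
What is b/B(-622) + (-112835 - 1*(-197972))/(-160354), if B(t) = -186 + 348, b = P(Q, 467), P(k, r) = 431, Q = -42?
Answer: 13830095/6494337 ≈ 2.1296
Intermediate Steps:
b = 431
B(t) = 162
b/B(-622) + (-112835 - 1*(-197972))/(-160354) = 431/162 + (-112835 - 1*(-197972))/(-160354) = 431*(1/162) + (-112835 + 197972)*(-1/160354) = 431/162 + 85137*(-1/160354) = 431/162 - 85137/160354 = 13830095/6494337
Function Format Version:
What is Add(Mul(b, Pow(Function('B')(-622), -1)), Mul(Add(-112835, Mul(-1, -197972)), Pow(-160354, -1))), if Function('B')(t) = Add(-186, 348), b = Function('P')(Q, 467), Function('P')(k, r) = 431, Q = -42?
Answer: Rational(13830095, 6494337) ≈ 2.1296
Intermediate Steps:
b = 431
Function('B')(t) = 162
Add(Mul(b, Pow(Function('B')(-622), -1)), Mul(Add(-112835, Mul(-1, -197972)), Pow(-160354, -1))) = Add(Mul(431, Pow(162, -1)), Mul(Add(-112835, Mul(-1, -197972)), Pow(-160354, -1))) = Add(Mul(431, Rational(1, 162)), Mul(Add(-112835, 197972), Rational(-1, 160354))) = Add(Rational(431, 162), Mul(85137, Rational(-1, 160354))) = Add(Rational(431, 162), Rational(-85137, 160354)) = Rational(13830095, 6494337)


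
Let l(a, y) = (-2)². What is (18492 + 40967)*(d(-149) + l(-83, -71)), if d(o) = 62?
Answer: 3924294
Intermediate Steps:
l(a, y) = 4
(18492 + 40967)*(d(-149) + l(-83, -71)) = (18492 + 40967)*(62 + 4) = 59459*66 = 3924294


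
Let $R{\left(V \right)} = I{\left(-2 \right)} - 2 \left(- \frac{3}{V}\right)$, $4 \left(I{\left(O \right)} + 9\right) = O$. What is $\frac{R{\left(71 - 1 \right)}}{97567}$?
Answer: $- \frac{659}{6829690} \approx -9.649 \cdot 10^{-5}$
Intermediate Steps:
$I{\left(O \right)} = -9 + \frac{O}{4}$
$R{\left(V \right)} = - \frac{19}{2} + \frac{6}{V}$ ($R{\left(V \right)} = \left(-9 + \frac{1}{4} \left(-2\right)\right) - 2 \left(- \frac{3}{V}\right) = \left(-9 - \frac{1}{2}\right) + \frac{6}{V} = - \frac{19}{2} + \frac{6}{V}$)
$\frac{R{\left(71 - 1 \right)}}{97567} = \frac{- \frac{19}{2} + \frac{6}{71 - 1}}{97567} = \left(- \frac{19}{2} + \frac{6}{71 - 1}\right) \frac{1}{97567} = \left(- \frac{19}{2} + \frac{6}{70}\right) \frac{1}{97567} = \left(- \frac{19}{2} + 6 \cdot \frac{1}{70}\right) \frac{1}{97567} = \left(- \frac{19}{2} + \frac{3}{35}\right) \frac{1}{97567} = \left(- \frac{659}{70}\right) \frac{1}{97567} = - \frac{659}{6829690}$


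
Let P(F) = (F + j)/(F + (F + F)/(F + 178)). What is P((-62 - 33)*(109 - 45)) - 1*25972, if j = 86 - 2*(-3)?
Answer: -116454030353/4484000 ≈ -25971.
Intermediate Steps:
j = 92 (j = 86 - 1*(-6) = 86 + 6 = 92)
P(F) = (92 + F)/(F + 2*F/(178 + F)) (P(F) = (F + 92)/(F + (F + F)/(F + 178)) = (92 + F)/(F + (2*F)/(178 + F)) = (92 + F)/(F + 2*F/(178 + F)))
P((-62 - 33)*(109 - 45)) - 1*25972 = (16376 + ((-62 - 33)*(109 - 45))**2 + 270*((-62 - 33)*(109 - 45)))/((((-62 - 33)*(109 - 45)))*(180 + (-62 - 33)*(109 - 45))) - 1*25972 = (16376 + (-95*64)**2 + 270*(-95*64))/(((-95*64))*(180 - 95*64)) - 25972 = (16376 + (-6080)**2 + 270*(-6080))/((-6080)*(180 - 6080)) - 25972 = -1/6080*(16376 + 36966400 - 1641600)/(-5900) - 25972 = -1/6080*(-1/5900)*35341176 - 25972 = 4417647/4484000 - 25972 = -116454030353/4484000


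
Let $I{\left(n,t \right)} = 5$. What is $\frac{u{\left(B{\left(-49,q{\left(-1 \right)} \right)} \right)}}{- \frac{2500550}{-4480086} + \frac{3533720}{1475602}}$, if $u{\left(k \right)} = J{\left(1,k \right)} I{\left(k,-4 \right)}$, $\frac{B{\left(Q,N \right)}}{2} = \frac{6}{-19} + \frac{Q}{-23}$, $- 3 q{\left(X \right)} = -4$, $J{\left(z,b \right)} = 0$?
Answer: $0$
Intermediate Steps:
$q{\left(X \right)} = \frac{4}{3}$ ($q{\left(X \right)} = \left(- \frac{1}{3}\right) \left(-4\right) = \frac{4}{3}$)
$B{\left(Q,N \right)} = - \frac{12}{19} - \frac{2 Q}{23}$ ($B{\left(Q,N \right)} = 2 \left(\frac{6}{-19} + \frac{Q}{-23}\right) = 2 \left(6 \left(- \frac{1}{19}\right) + Q \left(- \frac{1}{23}\right)\right) = 2 \left(- \frac{6}{19} - \frac{Q}{23}\right) = - \frac{12}{19} - \frac{2 Q}{23}$)
$u{\left(k \right)} = 0$ ($u{\left(k \right)} = 0 \cdot 5 = 0$)
$\frac{u{\left(B{\left(-49,q{\left(-1 \right)} \right)} \right)}}{- \frac{2500550}{-4480086} + \frac{3533720}{1475602}} = \frac{0}{- \frac{2500550}{-4480086} + \frac{3533720}{1475602}} = \frac{0}{\left(-2500550\right) \left(- \frac{1}{4480086}\right) + 3533720 \cdot \frac{1}{1475602}} = \frac{0}{\frac{96175}{172311} + \frac{1766860}{737801}} = \frac{0}{\frac{375407424635}{127131228111}} = 0 \cdot \frac{127131228111}{375407424635} = 0$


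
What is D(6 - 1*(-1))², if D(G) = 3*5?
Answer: 225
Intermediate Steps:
D(G) = 15
D(6 - 1*(-1))² = 15² = 225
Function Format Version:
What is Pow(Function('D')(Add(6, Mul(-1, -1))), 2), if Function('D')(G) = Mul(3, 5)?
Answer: 225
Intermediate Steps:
Function('D')(G) = 15
Pow(Function('D')(Add(6, Mul(-1, -1))), 2) = Pow(15, 2) = 225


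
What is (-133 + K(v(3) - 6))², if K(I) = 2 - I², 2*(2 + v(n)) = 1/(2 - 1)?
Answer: 561001/16 ≈ 35063.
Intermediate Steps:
v(n) = -3/2 (v(n) = -2 + 1/(2*(2 - 1)) = -2 + (½)/1 = -2 + (½)*1 = -2 + ½ = -3/2)
(-133 + K(v(3) - 6))² = (-133 + (2 - (-3/2 - 6)²))² = (-133 + (2 - (-15/2)²))² = (-133 + (2 - 1*225/4))² = (-133 + (2 - 225/4))² = (-133 - 217/4)² = (-749/4)² = 561001/16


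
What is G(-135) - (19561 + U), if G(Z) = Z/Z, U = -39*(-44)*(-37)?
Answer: 43932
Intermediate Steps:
U = -63492 (U = 1716*(-37) = -63492)
G(Z) = 1
G(-135) - (19561 + U) = 1 - (19561 - 63492) = 1 - 1*(-43931) = 1 + 43931 = 43932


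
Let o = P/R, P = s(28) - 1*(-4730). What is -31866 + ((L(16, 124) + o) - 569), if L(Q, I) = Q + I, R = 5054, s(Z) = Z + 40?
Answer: -81607066/2527 ≈ -32294.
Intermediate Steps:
s(Z) = 40 + Z
P = 4798 (P = (40 + 28) - 1*(-4730) = 68 + 4730 = 4798)
L(Q, I) = I + Q
o = 2399/2527 (o = 4798/5054 = 4798*(1/5054) = 2399/2527 ≈ 0.94935)
-31866 + ((L(16, 124) + o) - 569) = -31866 + (((124 + 16) + 2399/2527) - 569) = -31866 + ((140 + 2399/2527) - 569) = -31866 + (356179/2527 - 569) = -31866 - 1081684/2527 = -81607066/2527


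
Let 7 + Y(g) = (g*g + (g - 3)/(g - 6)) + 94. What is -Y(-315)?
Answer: -10626490/107 ≈ -99313.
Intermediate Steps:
Y(g) = 87 + g² + (-3 + g)/(-6 + g) (Y(g) = -7 + ((g*g + (g - 3)/(g - 6)) + 94) = -7 + ((g² + (-3 + g)/(-6 + g)) + 94) = -7 + (94 + g² + (-3 + g)/(-6 + g)) = 87 + g² + (-3 + g)/(-6 + g))
-Y(-315) = -(-525 + (-315)³ - 6*(-315)² + 88*(-315))/(-6 - 315) = -(-525 - 31255875 - 6*99225 - 27720)/(-321) = -(-1)*(-525 - 31255875 - 595350 - 27720)/321 = -(-1)*(-31879470)/321 = -1*10626490/107 = -10626490/107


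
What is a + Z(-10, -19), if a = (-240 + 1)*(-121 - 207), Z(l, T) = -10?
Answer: 78382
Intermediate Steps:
a = 78392 (a = -239*(-328) = 78392)
a + Z(-10, -19) = 78392 - 10 = 78382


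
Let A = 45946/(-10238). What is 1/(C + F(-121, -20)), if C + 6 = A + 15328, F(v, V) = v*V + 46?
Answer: 5119/91033799 ≈ 5.6232e-5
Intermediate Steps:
F(v, V) = 46 + V*v (F(v, V) = V*v + 46 = 46 + V*v)
A = -22973/5119 (A = 45946*(-1/10238) = -22973/5119 ≈ -4.4878)
C = 78410345/5119 (C = -6 + (-22973/5119 + 15328) = -6 + 78441059/5119 = 78410345/5119 ≈ 15318.)
1/(C + F(-121, -20)) = 1/(78410345/5119 + (46 - 20*(-121))) = 1/(78410345/5119 + (46 + 2420)) = 1/(78410345/5119 + 2466) = 1/(91033799/5119) = 5119/91033799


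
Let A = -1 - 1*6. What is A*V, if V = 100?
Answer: -700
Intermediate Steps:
A = -7 (A = -1 - 6 = -7)
A*V = -7*100 = -700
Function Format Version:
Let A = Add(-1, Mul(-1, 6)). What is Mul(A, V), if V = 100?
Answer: -700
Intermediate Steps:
A = -7 (A = Add(-1, -6) = -7)
Mul(A, V) = Mul(-7, 100) = -700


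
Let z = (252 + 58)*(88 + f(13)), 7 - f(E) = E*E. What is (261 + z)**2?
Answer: 514337041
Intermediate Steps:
f(E) = 7 - E**2 (f(E) = 7 - E*E = 7 - E**2)
z = -22940 (z = (252 + 58)*(88 + (7 - 1*13**2)) = 310*(88 + (7 - 1*169)) = 310*(88 + (7 - 169)) = 310*(88 - 162) = 310*(-74) = -22940)
(261 + z)**2 = (261 - 22940)**2 = (-22679)**2 = 514337041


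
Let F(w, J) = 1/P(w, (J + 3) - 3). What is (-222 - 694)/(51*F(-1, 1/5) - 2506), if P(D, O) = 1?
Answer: 916/2455 ≈ 0.37312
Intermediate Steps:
F(w, J) = 1 (F(w, J) = 1/1 = 1)
(-222 - 694)/(51*F(-1, 1/5) - 2506) = (-222 - 694)/(51*1 - 2506) = -916/(51 - 2506) = -916/(-2455) = -916*(-1/2455) = 916/2455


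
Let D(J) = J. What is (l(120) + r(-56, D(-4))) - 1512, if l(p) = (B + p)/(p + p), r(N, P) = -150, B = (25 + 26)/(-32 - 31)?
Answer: -8373977/5040 ≈ -1661.5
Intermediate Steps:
B = -17/21 (B = 51/(-63) = 51*(-1/63) = -17/21 ≈ -0.80952)
l(p) = (-17/21 + p)/(2*p) (l(p) = (-17/21 + p)/(p + p) = (-17/21 + p)/((2*p)) = (-17/21 + p)*(1/(2*p)) = (-17/21 + p)/(2*p))
(l(120) + r(-56, D(-4))) - 1512 = ((1/42)*(-17 + 21*120)/120 - 150) - 1512 = ((1/42)*(1/120)*(-17 + 2520) - 150) - 1512 = ((1/42)*(1/120)*2503 - 150) - 1512 = (2503/5040 - 150) - 1512 = -753497/5040 - 1512 = -8373977/5040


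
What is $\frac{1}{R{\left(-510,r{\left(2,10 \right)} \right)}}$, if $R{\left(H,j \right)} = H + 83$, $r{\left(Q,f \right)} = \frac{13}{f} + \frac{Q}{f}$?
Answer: $- \frac{1}{427} \approx -0.0023419$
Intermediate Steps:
$R{\left(H,j \right)} = 83 + H$
$\frac{1}{R{\left(-510,r{\left(2,10 \right)} \right)}} = \frac{1}{83 - 510} = \frac{1}{-427} = - \frac{1}{427}$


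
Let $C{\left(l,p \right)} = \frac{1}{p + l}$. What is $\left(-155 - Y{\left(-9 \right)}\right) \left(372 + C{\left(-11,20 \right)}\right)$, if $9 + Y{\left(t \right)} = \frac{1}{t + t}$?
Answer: $- \frac{8797823}{162} \approx -54308.0$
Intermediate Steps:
$C{\left(l,p \right)} = \frac{1}{l + p}$
$Y{\left(t \right)} = -9 + \frac{1}{2 t}$ ($Y{\left(t \right)} = -9 + \frac{1}{t + t} = -9 + \frac{1}{2 t}$)
$\left(-155 - Y{\left(-9 \right)}\right) \left(372 + C{\left(-11,20 \right)}\right) = \left(-155 - \left(-9 + \frac{1}{2 \left(-9\right)}\right)\right) \left(372 + \frac{1}{-11 + 20}\right) = \left(-155 - \left(-9 + \frac{1}{2} \left(- \frac{1}{9}\right)\right)\right) \left(372 + \frac{1}{9}\right) = \left(-155 - \left(-9 - \frac{1}{18}\right)\right) \left(372 + \frac{1}{9}\right) = \left(-155 - - \frac{163}{18}\right) \frac{3349}{9} = \left(-155 + \frac{163}{18}\right) \frac{3349}{9} = \left(- \frac{2627}{18}\right) \frac{3349}{9} = - \frac{8797823}{162}$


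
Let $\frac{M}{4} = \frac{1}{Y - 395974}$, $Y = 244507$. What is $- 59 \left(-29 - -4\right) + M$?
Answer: $\frac{223413821}{151467} \approx 1475.0$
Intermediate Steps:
$M = - \frac{4}{151467}$ ($M = \frac{4}{244507 - 395974} = \frac{4}{-151467} = 4 \left(- \frac{1}{151467}\right) = - \frac{4}{151467} \approx -2.6408 \cdot 10^{-5}$)
$- 59 \left(-29 - -4\right) + M = - 59 \left(-29 - -4\right) - \frac{4}{151467} = - 59 \left(-29 + \left(5 - 1\right)\right) - \frac{4}{151467} = - 59 \left(-29 + 4\right) - \frac{4}{151467} = \left(-59\right) \left(-25\right) - \frac{4}{151467} = 1475 - \frac{4}{151467} = \frac{223413821}{151467}$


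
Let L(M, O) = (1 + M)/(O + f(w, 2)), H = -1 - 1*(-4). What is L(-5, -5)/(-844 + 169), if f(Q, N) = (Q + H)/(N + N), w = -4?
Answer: -16/14175 ≈ -0.0011287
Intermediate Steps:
H = 3 (H = -1 + 4 = 3)
f(Q, N) = (3 + Q)/(2*N) (f(Q, N) = (Q + 3)/(N + N) = (3 + Q)/((2*N)) = (3 + Q)*(1/(2*N)) = (3 + Q)/(2*N))
L(M, O) = (1 + M)/(-¼ + O) (L(M, O) = (1 + M)/(O + (½)*(3 - 4)/2) = (1 + M)/(O + (½)*(½)*(-1)) = (1 + M)/(O - ¼) = (1 + M)/(-¼ + O))
L(-5, -5)/(-844 + 169) = (4*(1 - 5)/(-1 + 4*(-5)))/(-844 + 169) = (4*(-4)/(-1 - 20))/(-675) = -4*(-4)/(675*(-21)) = -4*(-1)*(-4)/(675*21) = -1/675*16/21 = -16/14175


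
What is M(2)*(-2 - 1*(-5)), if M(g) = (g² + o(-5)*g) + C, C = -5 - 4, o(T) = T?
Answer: -45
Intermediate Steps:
C = -9
M(g) = -9 + g² - 5*g (M(g) = (g² - 5*g) - 9 = -9 + g² - 5*g)
M(2)*(-2 - 1*(-5)) = (-9 + 2² - 5*2)*(-2 - 1*(-5)) = (-9 + 4 - 10)*(-2 + 5) = -15*3 = -45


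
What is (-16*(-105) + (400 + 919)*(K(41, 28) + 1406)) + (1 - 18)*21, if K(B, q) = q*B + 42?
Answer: 3425447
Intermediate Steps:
K(B, q) = 42 + B*q (K(B, q) = B*q + 42 = 42 + B*q)
(-16*(-105) + (400 + 919)*(K(41, 28) + 1406)) + (1 - 18)*21 = (-16*(-105) + (400 + 919)*((42 + 41*28) + 1406)) + (1 - 18)*21 = (1680 + 1319*((42 + 1148) + 1406)) - 17*21 = (1680 + 1319*(1190 + 1406)) - 357 = (1680 + 1319*2596) - 357 = (1680 + 3424124) - 357 = 3425804 - 357 = 3425447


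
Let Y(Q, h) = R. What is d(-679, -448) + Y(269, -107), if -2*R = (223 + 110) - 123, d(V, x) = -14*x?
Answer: 6167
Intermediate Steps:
R = -105 (R = -((223 + 110) - 123)/2 = -(333 - 123)/2 = -1/2*210 = -105)
Y(Q, h) = -105
d(-679, -448) + Y(269, -107) = -14*(-448) - 105 = 6272 - 105 = 6167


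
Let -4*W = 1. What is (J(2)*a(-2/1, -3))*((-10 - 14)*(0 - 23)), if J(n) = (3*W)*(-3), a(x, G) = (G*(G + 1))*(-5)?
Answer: -37260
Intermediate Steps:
W = -¼ (W = -¼*1 = -¼ ≈ -0.25000)
a(x, G) = -5*G*(1 + G) (a(x, G) = (G*(1 + G))*(-5) = -5*G*(1 + G))
J(n) = 9/4 (J(n) = (3*(-¼))*(-3) = -¾*(-3) = 9/4)
(J(2)*a(-2/1, -3))*((-10 - 14)*(0 - 23)) = (9*(-5*(-3)*(1 - 3))/4)*((-10 - 14)*(0 - 23)) = (9*(-5*(-3)*(-2))/4)*(-24*(-23)) = ((9/4)*(-30))*552 = -135/2*552 = -37260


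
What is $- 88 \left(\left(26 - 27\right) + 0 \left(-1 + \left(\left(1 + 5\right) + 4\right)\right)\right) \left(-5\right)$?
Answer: $-440$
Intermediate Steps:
$- 88 \left(\left(26 - 27\right) + 0 \left(-1 + \left(\left(1 + 5\right) + 4\right)\right)\right) \left(-5\right) = - 88 \left(\left(26 - 27\right) + 0 \left(-1 + \left(6 + 4\right)\right)\right) \left(-5\right) = - 88 \left(-1 + 0 \left(-1 + 10\right)\right) \left(-5\right) = - 88 \left(-1 + 0 \cdot 9\right) \left(-5\right) = - 88 \left(-1 + 0\right) \left(-5\right) = \left(-88\right) \left(-1\right) \left(-5\right) = 88 \left(-5\right) = -440$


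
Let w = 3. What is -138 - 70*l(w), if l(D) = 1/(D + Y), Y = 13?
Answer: -1139/8 ≈ -142.38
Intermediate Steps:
l(D) = 1/(13 + D) (l(D) = 1/(D + 13) = 1/(13 + D))
-138 - 70*l(w) = -138 - 70/(13 + 3) = -138 - 70/16 = -138 - 70*1/16 = -138 - 35/8 = -1139/8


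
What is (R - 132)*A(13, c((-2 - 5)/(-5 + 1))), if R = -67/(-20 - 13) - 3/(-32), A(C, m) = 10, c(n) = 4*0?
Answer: -685745/528 ≈ -1298.8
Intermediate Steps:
c(n) = 0
R = 2243/1056 (R = -67/(-33) - 3*(-1/32) = -67*(-1/33) + 3/32 = 67/33 + 3/32 = 2243/1056 ≈ 2.1241)
(R - 132)*A(13, c((-2 - 5)/(-5 + 1))) = (2243/1056 - 132)*10 = -137149/1056*10 = -685745/528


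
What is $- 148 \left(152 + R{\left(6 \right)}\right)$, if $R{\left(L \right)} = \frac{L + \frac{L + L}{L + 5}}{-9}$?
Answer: $- \frac{738520}{33} \approx -22379.0$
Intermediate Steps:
$R{\left(L \right)} = - \frac{L}{9} - \frac{2 L}{9 \left(5 + L\right)}$ ($R{\left(L \right)} = - \frac{L + \frac{2 L}{5 + L}}{9} = - \frac{L}{9} - \frac{2 L}{9 \left(5 + L\right)}$)
$- 148 \left(152 + R{\left(6 \right)}\right) = - 148 \left(152 - \frac{6 \left(7 + 6\right)}{45 + 9 \cdot 6}\right) = - 148 \left(152 - 6 \frac{1}{45 + 54} \cdot 13\right) = - 148 \left(152 - 6 \cdot \frac{1}{99} \cdot 13\right) = - 148 \left(152 - \frac{26}{33}\right) = \left(-148\right) \frac{4990}{33} = - \frac{738520}{33}$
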